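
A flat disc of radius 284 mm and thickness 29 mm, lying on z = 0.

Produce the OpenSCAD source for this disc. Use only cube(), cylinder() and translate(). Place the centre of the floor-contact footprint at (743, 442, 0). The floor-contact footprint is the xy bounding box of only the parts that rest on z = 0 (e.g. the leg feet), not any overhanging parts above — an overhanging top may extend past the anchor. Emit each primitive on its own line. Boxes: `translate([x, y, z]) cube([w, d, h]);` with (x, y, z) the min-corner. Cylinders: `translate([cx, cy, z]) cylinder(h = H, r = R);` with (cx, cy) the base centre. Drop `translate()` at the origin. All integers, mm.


translate([743, 442, 0]) cylinder(h = 29, r = 284);


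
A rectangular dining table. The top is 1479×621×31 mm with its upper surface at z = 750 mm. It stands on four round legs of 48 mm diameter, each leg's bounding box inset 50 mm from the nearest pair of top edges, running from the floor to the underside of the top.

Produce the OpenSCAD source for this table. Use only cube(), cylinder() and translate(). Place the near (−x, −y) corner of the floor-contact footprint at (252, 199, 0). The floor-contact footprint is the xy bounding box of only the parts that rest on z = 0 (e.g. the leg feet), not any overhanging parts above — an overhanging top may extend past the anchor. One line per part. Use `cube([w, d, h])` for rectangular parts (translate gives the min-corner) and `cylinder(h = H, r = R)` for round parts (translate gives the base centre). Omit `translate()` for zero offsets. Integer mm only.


// leg_h = 750 - 31 = 719
translate([202, 149, 719]) cube([1479, 621, 31]);
translate([276, 223, 0]) cylinder(h = 719, r = 24);
translate([1607, 223, 0]) cylinder(h = 719, r = 24);
translate([276, 696, 0]) cylinder(h = 719, r = 24);
translate([1607, 696, 0]) cylinder(h = 719, r = 24);


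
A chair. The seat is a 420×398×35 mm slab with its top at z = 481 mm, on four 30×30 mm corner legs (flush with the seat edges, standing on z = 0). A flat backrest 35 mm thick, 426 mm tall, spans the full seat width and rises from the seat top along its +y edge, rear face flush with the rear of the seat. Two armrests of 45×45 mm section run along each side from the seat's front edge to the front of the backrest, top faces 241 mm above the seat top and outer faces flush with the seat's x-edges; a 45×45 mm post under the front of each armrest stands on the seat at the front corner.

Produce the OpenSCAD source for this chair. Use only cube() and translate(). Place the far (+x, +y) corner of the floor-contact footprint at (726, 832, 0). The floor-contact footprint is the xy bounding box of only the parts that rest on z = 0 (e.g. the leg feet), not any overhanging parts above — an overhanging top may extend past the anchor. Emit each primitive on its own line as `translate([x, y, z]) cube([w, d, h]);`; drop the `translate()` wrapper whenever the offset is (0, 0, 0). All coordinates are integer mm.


translate([306, 434, 446]) cube([420, 398, 35]);
translate([306, 434, 0]) cube([30, 30, 446]);
translate([696, 434, 0]) cube([30, 30, 446]);
translate([306, 802, 0]) cube([30, 30, 446]);
translate([696, 802, 0]) cube([30, 30, 446]);
translate([306, 797, 481]) cube([420, 35, 426]);
translate([306, 434, 677]) cube([45, 363, 45]);
translate([681, 434, 677]) cube([45, 363, 45]);
translate([306, 434, 481]) cube([45, 45, 196]);
translate([681, 434, 481]) cube([45, 45, 196]);


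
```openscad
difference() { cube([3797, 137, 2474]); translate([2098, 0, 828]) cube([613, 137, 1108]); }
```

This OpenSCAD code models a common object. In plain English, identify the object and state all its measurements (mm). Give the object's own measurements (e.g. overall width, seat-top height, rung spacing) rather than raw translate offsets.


A wall 3797 mm long (x), 137 mm thick (y), 2474 mm tall, with a rectangular window opening cut through it. The opening is 613 mm wide and 1108 mm tall; its sill is at z = 828 mm and its near (−x) edge is 2098 mm from the wall's −x end. The opening passes through the full wall thickness.


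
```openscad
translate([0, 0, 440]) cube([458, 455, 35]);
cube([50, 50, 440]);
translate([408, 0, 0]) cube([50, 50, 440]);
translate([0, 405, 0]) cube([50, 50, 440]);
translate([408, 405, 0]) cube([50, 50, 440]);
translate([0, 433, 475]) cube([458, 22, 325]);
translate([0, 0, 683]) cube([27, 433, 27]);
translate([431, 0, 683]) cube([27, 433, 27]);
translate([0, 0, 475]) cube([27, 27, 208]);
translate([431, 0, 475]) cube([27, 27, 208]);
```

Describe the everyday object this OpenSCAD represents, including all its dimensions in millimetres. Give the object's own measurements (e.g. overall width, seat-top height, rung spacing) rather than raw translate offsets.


A chair. The seat is a 458×455×35 mm slab with its top at z = 475 mm, on four 50×50 mm corner legs (flush with the seat edges, standing on z = 0). A flat backrest 22 mm thick, 325 mm tall, spans the full seat width and rises from the seat top along its +y edge, rear face flush with the rear of the seat. Two armrests of 27×27 mm section run along each side from the seat's front edge to the front of the backrest, top faces 235 mm above the seat top and outer faces flush with the seat's x-edges; a 27×27 mm post under the front of each armrest stands on the seat at the front corner.


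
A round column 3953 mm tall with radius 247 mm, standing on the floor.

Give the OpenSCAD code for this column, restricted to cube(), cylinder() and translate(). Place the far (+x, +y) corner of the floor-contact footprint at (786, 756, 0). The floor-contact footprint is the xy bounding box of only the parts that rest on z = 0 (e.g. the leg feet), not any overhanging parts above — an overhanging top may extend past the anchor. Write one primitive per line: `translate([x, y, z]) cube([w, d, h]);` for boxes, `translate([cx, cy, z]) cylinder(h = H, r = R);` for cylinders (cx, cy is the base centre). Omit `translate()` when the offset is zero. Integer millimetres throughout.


translate([539, 509, 0]) cylinder(h = 3953, r = 247);


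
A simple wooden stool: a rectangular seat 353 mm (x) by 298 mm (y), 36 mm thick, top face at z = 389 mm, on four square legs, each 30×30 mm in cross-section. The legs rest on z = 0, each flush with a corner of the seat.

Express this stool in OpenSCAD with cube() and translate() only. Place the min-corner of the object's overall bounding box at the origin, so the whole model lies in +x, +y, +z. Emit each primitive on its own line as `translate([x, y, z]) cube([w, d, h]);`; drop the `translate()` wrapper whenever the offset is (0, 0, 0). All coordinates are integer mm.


// leg_h = 389 - 36 = 353
translate([0, 0, 353]) cube([353, 298, 36]);
cube([30, 30, 353]);
translate([323, 0, 0]) cube([30, 30, 353]);
translate([0, 268, 0]) cube([30, 30, 353]);
translate([323, 268, 0]) cube([30, 30, 353]);


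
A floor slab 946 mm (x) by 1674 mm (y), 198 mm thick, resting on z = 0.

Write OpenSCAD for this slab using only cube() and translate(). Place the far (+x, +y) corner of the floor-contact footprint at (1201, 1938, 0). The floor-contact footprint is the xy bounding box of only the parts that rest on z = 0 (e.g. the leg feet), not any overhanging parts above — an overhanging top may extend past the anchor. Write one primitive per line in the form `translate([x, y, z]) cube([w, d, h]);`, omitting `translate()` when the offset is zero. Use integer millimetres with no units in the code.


translate([255, 264, 0]) cube([946, 1674, 198]);


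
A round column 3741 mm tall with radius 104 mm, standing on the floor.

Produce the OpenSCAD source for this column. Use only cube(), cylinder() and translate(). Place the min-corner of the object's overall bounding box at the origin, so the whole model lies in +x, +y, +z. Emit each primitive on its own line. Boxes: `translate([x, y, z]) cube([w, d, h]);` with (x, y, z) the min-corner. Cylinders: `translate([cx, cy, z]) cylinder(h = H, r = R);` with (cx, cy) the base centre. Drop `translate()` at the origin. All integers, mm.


translate([104, 104, 0]) cylinder(h = 3741, r = 104);


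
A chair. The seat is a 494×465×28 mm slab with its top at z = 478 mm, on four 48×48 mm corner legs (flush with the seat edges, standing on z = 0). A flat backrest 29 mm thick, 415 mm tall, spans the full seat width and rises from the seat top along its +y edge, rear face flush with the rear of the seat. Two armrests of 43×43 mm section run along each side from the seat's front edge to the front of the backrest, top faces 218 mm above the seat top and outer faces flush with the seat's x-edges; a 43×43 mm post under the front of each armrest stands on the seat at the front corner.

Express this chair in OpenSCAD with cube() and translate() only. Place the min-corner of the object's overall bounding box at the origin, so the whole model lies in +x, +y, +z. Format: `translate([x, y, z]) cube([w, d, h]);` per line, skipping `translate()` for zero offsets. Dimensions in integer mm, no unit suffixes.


translate([0, 0, 450]) cube([494, 465, 28]);
cube([48, 48, 450]);
translate([446, 0, 0]) cube([48, 48, 450]);
translate([0, 417, 0]) cube([48, 48, 450]);
translate([446, 417, 0]) cube([48, 48, 450]);
translate([0, 436, 478]) cube([494, 29, 415]);
translate([0, 0, 653]) cube([43, 436, 43]);
translate([451, 0, 653]) cube([43, 436, 43]);
translate([0, 0, 478]) cube([43, 43, 175]);
translate([451, 0, 478]) cube([43, 43, 175]);


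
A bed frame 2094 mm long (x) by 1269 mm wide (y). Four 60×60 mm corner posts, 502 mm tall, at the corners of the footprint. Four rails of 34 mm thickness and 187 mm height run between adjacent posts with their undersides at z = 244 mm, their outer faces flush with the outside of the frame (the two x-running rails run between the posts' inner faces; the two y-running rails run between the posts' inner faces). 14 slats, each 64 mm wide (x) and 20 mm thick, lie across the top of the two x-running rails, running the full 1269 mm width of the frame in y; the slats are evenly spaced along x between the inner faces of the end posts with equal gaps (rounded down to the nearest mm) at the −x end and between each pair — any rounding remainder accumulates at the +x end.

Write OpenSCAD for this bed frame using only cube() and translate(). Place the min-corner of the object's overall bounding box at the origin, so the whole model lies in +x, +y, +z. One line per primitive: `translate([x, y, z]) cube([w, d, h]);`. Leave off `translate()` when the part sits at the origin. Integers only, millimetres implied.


cube([60, 60, 502]);
translate([0, 1209, 0]) cube([60, 60, 502]);
translate([2034, 0, 0]) cube([60, 60, 502]);
translate([2034, 1209, 0]) cube([60, 60, 502]);
translate([60, 0, 244]) cube([1974, 34, 187]);
translate([60, 1235, 244]) cube([1974, 34, 187]);
translate([0, 60, 244]) cube([34, 1149, 187]);
translate([2060, 60, 244]) cube([34, 1149, 187]);
translate([131, 0, 431]) cube([64, 1269, 20]);
translate([266, 0, 431]) cube([64, 1269, 20]);
translate([401, 0, 431]) cube([64, 1269, 20]);
translate([536, 0, 431]) cube([64, 1269, 20]);
translate([671, 0, 431]) cube([64, 1269, 20]);
translate([806, 0, 431]) cube([64, 1269, 20]);
translate([941, 0, 431]) cube([64, 1269, 20]);
translate([1076, 0, 431]) cube([64, 1269, 20]);
translate([1211, 0, 431]) cube([64, 1269, 20]);
translate([1346, 0, 431]) cube([64, 1269, 20]);
translate([1481, 0, 431]) cube([64, 1269, 20]);
translate([1616, 0, 431]) cube([64, 1269, 20]);
translate([1751, 0, 431]) cube([64, 1269, 20]);
translate([1886, 0, 431]) cube([64, 1269, 20]);


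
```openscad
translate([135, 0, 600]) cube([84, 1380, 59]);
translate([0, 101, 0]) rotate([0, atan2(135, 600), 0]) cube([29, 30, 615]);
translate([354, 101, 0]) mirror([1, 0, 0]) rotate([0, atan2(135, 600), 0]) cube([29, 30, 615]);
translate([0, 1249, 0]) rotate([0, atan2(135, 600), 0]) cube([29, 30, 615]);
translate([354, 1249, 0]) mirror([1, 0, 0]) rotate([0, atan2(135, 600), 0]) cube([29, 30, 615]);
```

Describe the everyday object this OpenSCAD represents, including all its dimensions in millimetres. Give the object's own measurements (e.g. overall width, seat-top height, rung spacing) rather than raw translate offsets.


A sawhorse. A 84×1380×59 mm beam (x, y, z) sits on two A-frame leg pairs. Each pair is two raked legs of 29×30 mm section (30 mm along y) splaying symmetrically in x. Each leg rises 600 mm vertically over 135 mm of horizontal reach and is 615 mm long along its own axis. Every leg's outer bottom edge rests on the floor and its outer top edge meets a bottom edge of the beam — the left legs (tilting toward +x) meet the beam's −x bottom edge, the right legs (their mirror images, tilting toward −x) meet its +x bottom edge — so the leg tops tuck under the beam, the beam's underside is 600 mm above the floor, and the feet are 354 mm apart outside-to-outside with the beam centred between them. The two leg pairs are set in 101 mm from either end of the beam.


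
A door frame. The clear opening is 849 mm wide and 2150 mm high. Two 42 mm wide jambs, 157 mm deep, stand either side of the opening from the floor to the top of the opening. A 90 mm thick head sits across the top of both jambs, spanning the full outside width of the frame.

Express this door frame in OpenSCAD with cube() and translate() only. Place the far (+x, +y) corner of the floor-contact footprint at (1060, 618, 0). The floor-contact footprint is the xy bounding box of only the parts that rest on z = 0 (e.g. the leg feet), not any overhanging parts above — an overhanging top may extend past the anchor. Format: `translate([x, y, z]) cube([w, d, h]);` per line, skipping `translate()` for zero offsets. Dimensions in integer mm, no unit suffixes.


translate([127, 461, 0]) cube([42, 157, 2150]);
translate([1018, 461, 0]) cube([42, 157, 2150]);
translate([127, 461, 2150]) cube([933, 157, 90]);


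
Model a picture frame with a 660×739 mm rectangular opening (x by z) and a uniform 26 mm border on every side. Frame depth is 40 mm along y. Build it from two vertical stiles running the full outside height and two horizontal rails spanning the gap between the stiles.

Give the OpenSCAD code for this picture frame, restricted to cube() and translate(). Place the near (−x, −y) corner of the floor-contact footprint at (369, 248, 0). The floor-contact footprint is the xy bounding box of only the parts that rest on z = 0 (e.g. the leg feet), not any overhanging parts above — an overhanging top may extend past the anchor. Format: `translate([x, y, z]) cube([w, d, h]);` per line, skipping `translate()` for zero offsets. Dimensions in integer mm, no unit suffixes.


translate([369, 248, 0]) cube([26, 40, 791]);
translate([1055, 248, 0]) cube([26, 40, 791]);
translate([395, 248, 0]) cube([660, 40, 26]);
translate([395, 248, 765]) cube([660, 40, 26]);


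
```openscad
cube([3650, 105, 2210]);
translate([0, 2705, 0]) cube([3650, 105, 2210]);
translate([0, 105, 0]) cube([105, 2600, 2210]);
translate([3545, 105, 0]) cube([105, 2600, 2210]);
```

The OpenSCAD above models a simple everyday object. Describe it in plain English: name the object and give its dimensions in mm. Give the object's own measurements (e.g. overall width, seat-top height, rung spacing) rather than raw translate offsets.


The wall frame of a small rectangular building: four walls, each 2210 mm tall and 105 mm thick, enclosing a footprint 3650 mm (x) by 2810 mm (y) outside-to-outside, with no floor or roof. The front and back walls (the −y and +y sides) span the full width; the two side walls fit between them.


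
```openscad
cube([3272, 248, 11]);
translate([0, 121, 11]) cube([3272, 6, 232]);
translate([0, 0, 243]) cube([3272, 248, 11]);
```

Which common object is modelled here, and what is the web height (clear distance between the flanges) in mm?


An I-beam. The web height is 232 mm.

Two wide flanges with a thin centred web — an I-beam. Overall 254 mm minus two 11 mm flanges gives a web of 254 − 2·11 = 232 mm.


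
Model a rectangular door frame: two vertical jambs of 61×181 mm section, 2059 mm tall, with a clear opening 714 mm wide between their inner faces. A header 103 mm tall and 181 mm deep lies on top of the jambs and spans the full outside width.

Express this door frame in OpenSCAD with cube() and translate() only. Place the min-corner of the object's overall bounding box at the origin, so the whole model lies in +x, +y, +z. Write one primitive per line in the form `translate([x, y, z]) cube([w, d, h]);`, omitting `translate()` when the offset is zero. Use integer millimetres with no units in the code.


cube([61, 181, 2059]);
translate([775, 0, 0]) cube([61, 181, 2059]);
translate([0, 0, 2059]) cube([836, 181, 103]);


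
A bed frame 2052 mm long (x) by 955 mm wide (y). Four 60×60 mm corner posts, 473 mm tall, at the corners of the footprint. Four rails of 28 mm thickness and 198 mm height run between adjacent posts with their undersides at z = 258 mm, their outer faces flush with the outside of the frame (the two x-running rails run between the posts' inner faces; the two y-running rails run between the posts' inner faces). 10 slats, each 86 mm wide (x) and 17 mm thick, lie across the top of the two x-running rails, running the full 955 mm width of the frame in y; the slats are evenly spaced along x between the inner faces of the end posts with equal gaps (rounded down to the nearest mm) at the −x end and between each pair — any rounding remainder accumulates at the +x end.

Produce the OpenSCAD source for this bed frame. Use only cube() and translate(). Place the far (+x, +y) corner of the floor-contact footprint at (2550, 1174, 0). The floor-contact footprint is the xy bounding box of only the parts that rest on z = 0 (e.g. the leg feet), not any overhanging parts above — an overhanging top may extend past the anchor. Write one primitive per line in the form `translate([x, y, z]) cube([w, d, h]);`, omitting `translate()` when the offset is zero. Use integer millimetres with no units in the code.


// slat z = rail_z + rail_h = 258 + 198 = 456
// slat gap = ⌊(1932 − 10·86) / 11⌋ = 97
translate([498, 219, 0]) cube([60, 60, 473]);
translate([498, 1114, 0]) cube([60, 60, 473]);
translate([2490, 219, 0]) cube([60, 60, 473]);
translate([2490, 1114, 0]) cube([60, 60, 473]);
translate([558, 219, 258]) cube([1932, 28, 198]);
translate([558, 1146, 258]) cube([1932, 28, 198]);
translate([498, 279, 258]) cube([28, 835, 198]);
translate([2522, 279, 258]) cube([28, 835, 198]);
translate([655, 219, 456]) cube([86, 955, 17]);
translate([838, 219, 456]) cube([86, 955, 17]);
translate([1021, 219, 456]) cube([86, 955, 17]);
translate([1204, 219, 456]) cube([86, 955, 17]);
translate([1387, 219, 456]) cube([86, 955, 17]);
translate([1570, 219, 456]) cube([86, 955, 17]);
translate([1753, 219, 456]) cube([86, 955, 17]);
translate([1936, 219, 456]) cube([86, 955, 17]);
translate([2119, 219, 456]) cube([86, 955, 17]);
translate([2302, 219, 456]) cube([86, 955, 17]);


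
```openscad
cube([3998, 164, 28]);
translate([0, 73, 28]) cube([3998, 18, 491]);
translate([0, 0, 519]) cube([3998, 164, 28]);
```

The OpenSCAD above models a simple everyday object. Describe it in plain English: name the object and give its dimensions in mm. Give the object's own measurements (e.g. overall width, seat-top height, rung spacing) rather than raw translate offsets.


An I-beam lying along x, 3998 mm long. Overall section height 547 mm. Two flanges 164 mm wide (y) and 28 mm thick, one on the floor and one at the top; a web 18 mm thick runs between them, centred on the flange width.


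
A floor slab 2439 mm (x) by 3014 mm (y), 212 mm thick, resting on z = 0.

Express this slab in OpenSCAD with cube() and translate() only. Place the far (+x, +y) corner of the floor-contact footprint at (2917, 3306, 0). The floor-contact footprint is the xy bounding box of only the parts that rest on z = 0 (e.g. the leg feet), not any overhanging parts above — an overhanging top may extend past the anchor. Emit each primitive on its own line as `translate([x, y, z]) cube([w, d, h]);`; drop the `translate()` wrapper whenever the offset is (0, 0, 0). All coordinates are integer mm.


translate([478, 292, 0]) cube([2439, 3014, 212]);


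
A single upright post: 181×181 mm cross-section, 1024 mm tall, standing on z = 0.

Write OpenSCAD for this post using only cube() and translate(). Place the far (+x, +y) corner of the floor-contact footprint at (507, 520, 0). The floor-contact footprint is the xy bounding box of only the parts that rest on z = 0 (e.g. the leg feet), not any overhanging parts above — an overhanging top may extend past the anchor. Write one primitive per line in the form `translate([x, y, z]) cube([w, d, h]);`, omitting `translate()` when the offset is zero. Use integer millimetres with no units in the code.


translate([326, 339, 0]) cube([181, 181, 1024]);


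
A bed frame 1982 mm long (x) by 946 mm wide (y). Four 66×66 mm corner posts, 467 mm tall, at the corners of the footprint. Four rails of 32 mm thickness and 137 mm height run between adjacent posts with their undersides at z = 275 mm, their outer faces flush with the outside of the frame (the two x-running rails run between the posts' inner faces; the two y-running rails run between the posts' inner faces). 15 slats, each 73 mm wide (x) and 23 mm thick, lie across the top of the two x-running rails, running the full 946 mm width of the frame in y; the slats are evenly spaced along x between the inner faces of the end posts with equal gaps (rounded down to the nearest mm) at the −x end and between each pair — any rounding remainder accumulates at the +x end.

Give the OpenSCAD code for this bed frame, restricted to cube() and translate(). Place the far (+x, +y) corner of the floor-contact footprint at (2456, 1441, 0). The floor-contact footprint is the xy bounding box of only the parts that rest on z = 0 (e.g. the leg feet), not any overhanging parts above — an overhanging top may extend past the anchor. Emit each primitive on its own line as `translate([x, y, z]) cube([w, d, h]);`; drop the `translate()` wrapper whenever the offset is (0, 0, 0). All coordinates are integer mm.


translate([474, 495, 0]) cube([66, 66, 467]);
translate([474, 1375, 0]) cube([66, 66, 467]);
translate([2390, 495, 0]) cube([66, 66, 467]);
translate([2390, 1375, 0]) cube([66, 66, 467]);
translate([540, 495, 275]) cube([1850, 32, 137]);
translate([540, 1409, 275]) cube([1850, 32, 137]);
translate([474, 561, 275]) cube([32, 814, 137]);
translate([2424, 561, 275]) cube([32, 814, 137]);
translate([587, 495, 412]) cube([73, 946, 23]);
translate([707, 495, 412]) cube([73, 946, 23]);
translate([827, 495, 412]) cube([73, 946, 23]);
translate([947, 495, 412]) cube([73, 946, 23]);
translate([1067, 495, 412]) cube([73, 946, 23]);
translate([1187, 495, 412]) cube([73, 946, 23]);
translate([1307, 495, 412]) cube([73, 946, 23]);
translate([1427, 495, 412]) cube([73, 946, 23]);
translate([1547, 495, 412]) cube([73, 946, 23]);
translate([1667, 495, 412]) cube([73, 946, 23]);
translate([1787, 495, 412]) cube([73, 946, 23]);
translate([1907, 495, 412]) cube([73, 946, 23]);
translate([2027, 495, 412]) cube([73, 946, 23]);
translate([2147, 495, 412]) cube([73, 946, 23]);
translate([2267, 495, 412]) cube([73, 946, 23]);


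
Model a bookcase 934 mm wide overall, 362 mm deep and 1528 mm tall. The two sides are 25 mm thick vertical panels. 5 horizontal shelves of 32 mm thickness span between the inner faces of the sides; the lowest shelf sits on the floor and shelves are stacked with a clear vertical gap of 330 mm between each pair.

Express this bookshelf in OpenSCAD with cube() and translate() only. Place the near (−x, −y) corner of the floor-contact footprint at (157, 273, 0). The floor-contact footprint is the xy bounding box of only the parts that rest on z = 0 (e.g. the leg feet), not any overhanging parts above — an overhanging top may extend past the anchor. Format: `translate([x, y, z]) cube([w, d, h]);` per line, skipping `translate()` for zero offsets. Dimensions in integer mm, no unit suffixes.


translate([157, 273, 0]) cube([25, 362, 1528]);
translate([1066, 273, 0]) cube([25, 362, 1528]);
translate([182, 273, 0]) cube([884, 362, 32]);
translate([182, 273, 362]) cube([884, 362, 32]);
translate([182, 273, 724]) cube([884, 362, 32]);
translate([182, 273, 1086]) cube([884, 362, 32]);
translate([182, 273, 1448]) cube([884, 362, 32]);


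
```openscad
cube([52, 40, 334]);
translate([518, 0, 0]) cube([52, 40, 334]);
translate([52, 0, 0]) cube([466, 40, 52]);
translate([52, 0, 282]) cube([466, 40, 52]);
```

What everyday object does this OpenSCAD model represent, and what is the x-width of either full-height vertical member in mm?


A picture frame. The border width is 52 mm.

Four thin pieces enclosing a rectangular opening — a picture frame. The two full-height stiles are 334 mm tall; the top rail sits at z = 282 and is 52 mm tall, so the border above the opening is 334 − 282 = 52 mm, matching the stile x-width.


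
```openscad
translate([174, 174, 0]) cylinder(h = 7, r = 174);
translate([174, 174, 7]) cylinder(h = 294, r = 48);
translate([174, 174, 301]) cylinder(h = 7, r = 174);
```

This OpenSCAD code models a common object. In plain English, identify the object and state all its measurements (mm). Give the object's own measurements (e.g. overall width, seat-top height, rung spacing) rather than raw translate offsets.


A spool: two coaxial disc flanges of radius 174 mm and thickness 7 mm, joined by a core cylinder of radius 48 mm and height 294 mm. The lower flange rests on z = 0 and the three cylinders share a vertical axis.


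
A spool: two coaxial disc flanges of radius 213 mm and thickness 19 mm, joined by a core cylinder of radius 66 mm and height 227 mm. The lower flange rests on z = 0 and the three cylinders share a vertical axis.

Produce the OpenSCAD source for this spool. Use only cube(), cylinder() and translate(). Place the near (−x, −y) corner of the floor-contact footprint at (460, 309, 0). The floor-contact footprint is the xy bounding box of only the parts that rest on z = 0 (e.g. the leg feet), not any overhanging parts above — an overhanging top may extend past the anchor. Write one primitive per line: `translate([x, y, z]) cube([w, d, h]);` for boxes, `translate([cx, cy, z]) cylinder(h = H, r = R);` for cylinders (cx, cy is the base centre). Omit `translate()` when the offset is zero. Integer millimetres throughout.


translate([673, 522, 0]) cylinder(h = 19, r = 213);
translate([673, 522, 19]) cylinder(h = 227, r = 66);
translate([673, 522, 246]) cylinder(h = 19, r = 213);


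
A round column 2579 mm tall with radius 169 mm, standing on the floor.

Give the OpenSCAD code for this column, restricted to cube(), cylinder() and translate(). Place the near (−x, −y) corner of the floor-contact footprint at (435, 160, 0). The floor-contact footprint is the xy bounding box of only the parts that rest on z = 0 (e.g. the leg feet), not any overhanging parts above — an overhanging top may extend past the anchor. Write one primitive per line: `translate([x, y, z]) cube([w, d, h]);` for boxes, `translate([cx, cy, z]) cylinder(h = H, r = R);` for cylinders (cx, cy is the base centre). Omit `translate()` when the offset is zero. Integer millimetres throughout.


translate([604, 329, 0]) cylinder(h = 2579, r = 169);


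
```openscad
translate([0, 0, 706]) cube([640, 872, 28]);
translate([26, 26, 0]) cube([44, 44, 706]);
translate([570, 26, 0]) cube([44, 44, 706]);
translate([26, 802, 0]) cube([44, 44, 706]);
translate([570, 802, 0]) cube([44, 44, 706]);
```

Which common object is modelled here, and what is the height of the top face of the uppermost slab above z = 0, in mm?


A table. The table height is 734 mm.

A 640×872×28 slab sits at z = 706 on four 44 mm square posts — a table. The top surface is at 706 + 28 = 734 mm.


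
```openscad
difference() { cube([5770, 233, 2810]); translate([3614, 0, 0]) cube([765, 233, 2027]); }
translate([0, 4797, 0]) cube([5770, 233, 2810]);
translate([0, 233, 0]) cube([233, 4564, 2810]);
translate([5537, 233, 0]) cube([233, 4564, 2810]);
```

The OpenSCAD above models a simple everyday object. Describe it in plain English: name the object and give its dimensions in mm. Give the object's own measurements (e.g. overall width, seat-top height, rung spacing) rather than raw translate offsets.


A single room: four walls, each 2810 mm tall and 233 mm thick, enclosing an outside footprint 5770×5030 mm (x × y), no floor or roof. The front and back walls (−y and +y sides) run the full x-width; the side walls fit between their inner faces. A door opening 765 mm wide and 2027 mm tall is cut through the front wall from the floor up, its −x edge 3614 mm from the wall's −x end.


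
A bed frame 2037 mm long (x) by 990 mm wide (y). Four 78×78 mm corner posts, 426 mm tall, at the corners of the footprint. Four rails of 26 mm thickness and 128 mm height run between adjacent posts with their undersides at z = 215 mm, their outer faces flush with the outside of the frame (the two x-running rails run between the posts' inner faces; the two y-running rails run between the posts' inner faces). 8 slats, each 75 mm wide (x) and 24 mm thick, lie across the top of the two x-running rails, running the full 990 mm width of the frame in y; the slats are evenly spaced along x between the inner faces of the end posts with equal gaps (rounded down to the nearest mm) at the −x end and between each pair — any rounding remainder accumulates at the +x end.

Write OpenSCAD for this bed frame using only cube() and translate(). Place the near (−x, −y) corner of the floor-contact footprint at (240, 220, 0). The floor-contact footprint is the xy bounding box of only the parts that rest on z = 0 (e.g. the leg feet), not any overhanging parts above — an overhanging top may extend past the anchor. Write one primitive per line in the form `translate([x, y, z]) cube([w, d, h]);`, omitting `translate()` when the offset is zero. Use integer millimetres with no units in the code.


translate([240, 220, 0]) cube([78, 78, 426]);
translate([240, 1132, 0]) cube([78, 78, 426]);
translate([2199, 220, 0]) cube([78, 78, 426]);
translate([2199, 1132, 0]) cube([78, 78, 426]);
translate([318, 220, 215]) cube([1881, 26, 128]);
translate([318, 1184, 215]) cube([1881, 26, 128]);
translate([240, 298, 215]) cube([26, 834, 128]);
translate([2251, 298, 215]) cube([26, 834, 128]);
translate([460, 220, 343]) cube([75, 990, 24]);
translate([677, 220, 343]) cube([75, 990, 24]);
translate([894, 220, 343]) cube([75, 990, 24]);
translate([1111, 220, 343]) cube([75, 990, 24]);
translate([1328, 220, 343]) cube([75, 990, 24]);
translate([1545, 220, 343]) cube([75, 990, 24]);
translate([1762, 220, 343]) cube([75, 990, 24]);
translate([1979, 220, 343]) cube([75, 990, 24]);


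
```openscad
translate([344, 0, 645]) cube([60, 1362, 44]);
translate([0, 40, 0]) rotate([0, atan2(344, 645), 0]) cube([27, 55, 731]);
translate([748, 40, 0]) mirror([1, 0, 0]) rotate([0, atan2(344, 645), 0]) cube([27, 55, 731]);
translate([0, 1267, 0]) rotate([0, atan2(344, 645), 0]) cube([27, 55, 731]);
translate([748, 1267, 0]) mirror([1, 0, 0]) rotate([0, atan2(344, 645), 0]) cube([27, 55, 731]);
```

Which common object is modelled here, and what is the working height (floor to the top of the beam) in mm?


A sawhorse. The overall height is 689 mm.

A beam across two mirrored pairs of raked legs — a sawhorse. The beam's underside is at z = 645 (matching the legs' vertical rise in atan2(344, 645)) and the beam is 44 mm tall, so its top is at 645 + 44 = 689 mm. The raked legs top out at the beam's underside, so that is the highest point.


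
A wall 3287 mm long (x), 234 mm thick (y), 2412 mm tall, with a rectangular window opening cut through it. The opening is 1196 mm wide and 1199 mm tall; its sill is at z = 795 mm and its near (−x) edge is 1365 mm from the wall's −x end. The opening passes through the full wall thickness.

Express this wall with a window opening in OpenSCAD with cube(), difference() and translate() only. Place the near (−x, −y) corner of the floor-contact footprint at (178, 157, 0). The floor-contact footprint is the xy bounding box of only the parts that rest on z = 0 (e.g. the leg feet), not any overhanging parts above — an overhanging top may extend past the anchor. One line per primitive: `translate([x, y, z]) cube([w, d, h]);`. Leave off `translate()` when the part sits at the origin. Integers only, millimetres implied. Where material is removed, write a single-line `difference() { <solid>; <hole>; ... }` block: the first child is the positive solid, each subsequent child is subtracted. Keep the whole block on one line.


difference() { translate([178, 157, 0]) cube([3287, 234, 2412]); translate([1543, 157, 795]) cube([1196, 234, 1199]); }


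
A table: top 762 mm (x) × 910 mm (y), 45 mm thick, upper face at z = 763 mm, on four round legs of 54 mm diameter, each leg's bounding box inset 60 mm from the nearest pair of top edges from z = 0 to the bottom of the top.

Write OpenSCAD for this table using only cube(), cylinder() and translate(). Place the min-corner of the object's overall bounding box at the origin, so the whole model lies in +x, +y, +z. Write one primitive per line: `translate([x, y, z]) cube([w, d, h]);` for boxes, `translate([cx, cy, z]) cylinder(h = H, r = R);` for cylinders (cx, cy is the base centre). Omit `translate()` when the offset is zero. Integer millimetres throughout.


translate([0, 0, 718]) cube([762, 910, 45]);
translate([87, 87, 0]) cylinder(h = 718, r = 27);
translate([675, 87, 0]) cylinder(h = 718, r = 27);
translate([87, 823, 0]) cylinder(h = 718, r = 27);
translate([675, 823, 0]) cylinder(h = 718, r = 27);


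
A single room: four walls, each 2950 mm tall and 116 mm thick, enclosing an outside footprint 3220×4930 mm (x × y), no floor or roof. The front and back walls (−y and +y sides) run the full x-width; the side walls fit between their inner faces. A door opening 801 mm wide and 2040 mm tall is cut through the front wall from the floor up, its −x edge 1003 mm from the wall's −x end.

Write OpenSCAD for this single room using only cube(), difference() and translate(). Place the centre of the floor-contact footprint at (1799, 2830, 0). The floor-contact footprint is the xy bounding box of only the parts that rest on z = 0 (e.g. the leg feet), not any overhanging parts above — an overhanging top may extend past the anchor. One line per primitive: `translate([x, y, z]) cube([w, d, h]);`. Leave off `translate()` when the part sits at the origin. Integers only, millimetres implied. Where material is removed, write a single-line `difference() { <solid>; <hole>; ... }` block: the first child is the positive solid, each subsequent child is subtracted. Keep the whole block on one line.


difference() { translate([189, 365, 0]) cube([3220, 116, 2950]); translate([1192, 365, 0]) cube([801, 116, 2040]); }
translate([189, 5179, 0]) cube([3220, 116, 2950]);
translate([189, 481, 0]) cube([116, 4698, 2950]);
translate([3293, 481, 0]) cube([116, 4698, 2950]);


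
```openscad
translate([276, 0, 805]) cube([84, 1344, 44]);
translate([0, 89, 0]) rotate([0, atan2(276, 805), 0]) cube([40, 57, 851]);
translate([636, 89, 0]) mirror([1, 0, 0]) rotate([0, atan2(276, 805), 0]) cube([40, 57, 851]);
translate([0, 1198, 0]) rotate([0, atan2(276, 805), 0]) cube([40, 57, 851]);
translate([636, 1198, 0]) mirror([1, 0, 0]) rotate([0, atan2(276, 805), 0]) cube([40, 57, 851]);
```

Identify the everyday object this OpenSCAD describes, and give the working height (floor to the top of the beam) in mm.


A sawhorse. The overall height is 849 mm.

A beam across two mirrored pairs of raked legs — a sawhorse. The beam's underside is at z = 805 (matching the legs' vertical rise in atan2(276, 805)) and the beam is 44 mm tall, so its top is at 805 + 44 = 849 mm. The raked legs top out at the beam's underside, so that is the highest point.


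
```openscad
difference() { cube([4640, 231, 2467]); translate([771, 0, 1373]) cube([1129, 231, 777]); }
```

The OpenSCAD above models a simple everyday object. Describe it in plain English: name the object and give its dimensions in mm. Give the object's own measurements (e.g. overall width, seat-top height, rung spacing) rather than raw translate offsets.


A wall 4640 mm long (x), 231 mm thick (y), 2467 mm tall, with a rectangular window opening cut through it. The opening is 1129 mm wide and 777 mm tall; its sill is at z = 1373 mm and its near (−x) edge is 771 mm from the wall's −x end. The opening passes through the full wall thickness.


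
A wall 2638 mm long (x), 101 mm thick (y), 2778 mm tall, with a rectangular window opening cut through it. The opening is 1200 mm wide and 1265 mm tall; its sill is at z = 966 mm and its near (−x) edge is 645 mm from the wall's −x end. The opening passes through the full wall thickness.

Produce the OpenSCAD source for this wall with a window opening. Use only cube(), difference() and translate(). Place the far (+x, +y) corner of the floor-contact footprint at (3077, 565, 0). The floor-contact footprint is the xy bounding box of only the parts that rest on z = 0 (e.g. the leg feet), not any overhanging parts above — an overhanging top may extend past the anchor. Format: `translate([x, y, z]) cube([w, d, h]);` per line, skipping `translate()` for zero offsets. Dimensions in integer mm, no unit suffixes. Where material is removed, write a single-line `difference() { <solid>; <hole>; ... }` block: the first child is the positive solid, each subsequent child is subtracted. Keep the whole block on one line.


difference() { translate([439, 464, 0]) cube([2638, 101, 2778]); translate([1084, 464, 966]) cube([1200, 101, 1265]); }


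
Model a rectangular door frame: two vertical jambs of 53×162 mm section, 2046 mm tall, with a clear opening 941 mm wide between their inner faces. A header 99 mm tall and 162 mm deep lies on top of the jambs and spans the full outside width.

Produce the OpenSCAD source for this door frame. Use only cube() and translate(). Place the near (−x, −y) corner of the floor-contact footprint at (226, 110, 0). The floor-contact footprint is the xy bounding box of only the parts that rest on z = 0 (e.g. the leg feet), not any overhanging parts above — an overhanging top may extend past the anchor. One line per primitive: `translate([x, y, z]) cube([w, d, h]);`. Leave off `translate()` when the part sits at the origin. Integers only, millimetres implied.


translate([226, 110, 0]) cube([53, 162, 2046]);
translate([1220, 110, 0]) cube([53, 162, 2046]);
translate([226, 110, 2046]) cube([1047, 162, 99]);


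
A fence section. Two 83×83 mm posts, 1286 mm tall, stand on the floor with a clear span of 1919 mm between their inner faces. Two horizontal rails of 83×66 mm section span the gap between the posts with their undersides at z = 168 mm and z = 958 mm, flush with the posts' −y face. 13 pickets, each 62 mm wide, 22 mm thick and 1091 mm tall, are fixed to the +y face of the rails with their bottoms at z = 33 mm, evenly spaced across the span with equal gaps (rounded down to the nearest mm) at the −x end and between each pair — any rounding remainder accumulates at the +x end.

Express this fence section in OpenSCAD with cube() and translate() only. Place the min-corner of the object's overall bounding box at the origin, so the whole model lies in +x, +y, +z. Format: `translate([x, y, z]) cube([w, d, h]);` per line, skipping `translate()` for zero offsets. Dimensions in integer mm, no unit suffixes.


cube([83, 83, 1286]);
translate([2002, 0, 0]) cube([83, 83, 1286]);
translate([83, 0, 168]) cube([1919, 83, 66]);
translate([83, 0, 958]) cube([1919, 83, 66]);
translate([162, 83, 33]) cube([62, 22, 1091]);
translate([303, 83, 33]) cube([62, 22, 1091]);
translate([444, 83, 33]) cube([62, 22, 1091]);
translate([585, 83, 33]) cube([62, 22, 1091]);
translate([726, 83, 33]) cube([62, 22, 1091]);
translate([867, 83, 33]) cube([62, 22, 1091]);
translate([1008, 83, 33]) cube([62, 22, 1091]);
translate([1149, 83, 33]) cube([62, 22, 1091]);
translate([1290, 83, 33]) cube([62, 22, 1091]);
translate([1431, 83, 33]) cube([62, 22, 1091]);
translate([1572, 83, 33]) cube([62, 22, 1091]);
translate([1713, 83, 33]) cube([62, 22, 1091]);
translate([1854, 83, 33]) cube([62, 22, 1091]);
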